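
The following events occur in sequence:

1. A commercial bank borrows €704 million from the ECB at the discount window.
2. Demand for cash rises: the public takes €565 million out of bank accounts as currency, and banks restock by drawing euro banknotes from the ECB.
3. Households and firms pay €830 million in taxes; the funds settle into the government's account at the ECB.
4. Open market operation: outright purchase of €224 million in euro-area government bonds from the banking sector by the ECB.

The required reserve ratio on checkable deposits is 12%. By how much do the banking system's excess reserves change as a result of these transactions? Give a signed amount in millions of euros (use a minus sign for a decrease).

-€299.6 million

Discount-window loan €704 million: reserves +€704M, deposits 0.
Currency withdrawal €565 million: reserves −€565M, deposits −€565M.
Government account inflow €830 million: reserves −€830M, deposits −€830M.
OMO purchase (from banks) €224 million: reserves +€224M, deposits 0.
Totals: Δreserves = −€467M, Δdeposits = −€1395M.
Δrequired reserves = 12% × −€1395M = −€167.4M.
Δexcess reserves = Δreserves − Δrequired = −€467M − (−€167.4M) = -€299.6 million.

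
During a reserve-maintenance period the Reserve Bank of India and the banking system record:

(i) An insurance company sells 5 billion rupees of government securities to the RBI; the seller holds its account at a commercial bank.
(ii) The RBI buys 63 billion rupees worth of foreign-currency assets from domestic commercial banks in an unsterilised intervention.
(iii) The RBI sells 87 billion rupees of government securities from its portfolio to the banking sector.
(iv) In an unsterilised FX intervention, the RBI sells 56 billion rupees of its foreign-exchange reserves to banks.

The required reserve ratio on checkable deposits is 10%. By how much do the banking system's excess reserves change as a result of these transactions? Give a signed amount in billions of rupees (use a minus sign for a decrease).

Asset purchase (from non-banks) 5 billion rupees: reserves +5B, deposits +5B.
FX purchase 63 billion rupees: reserves +63B, deposits 0.
OMO sale (to banks) 87 billion rupees: reserves −87B, deposits 0.
FX sale 56 billion rupees: reserves −56B, deposits 0.
Totals: Δreserves = −75B, Δdeposits = +5B.
Δrequired reserves = 10% × +5B = +0.5B.
Δexcess reserves = Δreserves − Δrequired = −75B − (+0.5B) = -75.5 billion.

-75.5 billion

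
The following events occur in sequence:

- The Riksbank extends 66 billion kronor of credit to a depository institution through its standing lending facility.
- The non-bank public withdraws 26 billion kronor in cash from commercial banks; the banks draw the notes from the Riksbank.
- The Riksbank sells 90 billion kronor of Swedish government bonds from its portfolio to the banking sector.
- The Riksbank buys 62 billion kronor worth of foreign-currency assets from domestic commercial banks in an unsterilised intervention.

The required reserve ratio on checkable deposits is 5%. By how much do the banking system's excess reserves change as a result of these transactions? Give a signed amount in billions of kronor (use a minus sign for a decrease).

+13.3 billion

Discount-window loan 66 billion kronor: reserves +66B, deposits 0.
Currency withdrawal 26 billion kronor: reserves −26B, deposits −26B.
OMO sale (to banks) 90 billion kronor: reserves −90B, deposits 0.
FX purchase 62 billion kronor: reserves +62B, deposits 0.
Totals: Δreserves = +12B, Δdeposits = −26B.
Δrequired reserves = 5% × −26B = −1.3B.
Δexcess reserves = Δreserves − Δrequired = +12B − (−1.3B) = +13.3 billion.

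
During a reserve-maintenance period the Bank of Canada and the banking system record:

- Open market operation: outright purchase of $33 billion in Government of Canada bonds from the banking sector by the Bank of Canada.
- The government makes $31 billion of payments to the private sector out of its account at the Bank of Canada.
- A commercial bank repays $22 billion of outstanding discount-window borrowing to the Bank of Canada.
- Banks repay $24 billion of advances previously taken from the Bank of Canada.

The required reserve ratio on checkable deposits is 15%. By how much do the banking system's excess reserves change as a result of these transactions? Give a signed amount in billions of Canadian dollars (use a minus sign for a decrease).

OMO purchase (from banks) $33 billion: reserves +$33B, deposits 0.
Government spending $31 billion: reserves +$31B, deposits +$31B.
Discount-window repayment $22 billion: reserves −$22B, deposits 0.
Discount-window repayment $24 billion: reserves −$24B, deposits 0.
Totals: Δreserves = +$18B, Δdeposits = +$31B.
Δrequired reserves = 15% × +$31B = +$4.65B.
Δexcess reserves = Δreserves − Δrequired = +$18B − (+$4.65B) = +$13.35 billion.

+$13.35 billion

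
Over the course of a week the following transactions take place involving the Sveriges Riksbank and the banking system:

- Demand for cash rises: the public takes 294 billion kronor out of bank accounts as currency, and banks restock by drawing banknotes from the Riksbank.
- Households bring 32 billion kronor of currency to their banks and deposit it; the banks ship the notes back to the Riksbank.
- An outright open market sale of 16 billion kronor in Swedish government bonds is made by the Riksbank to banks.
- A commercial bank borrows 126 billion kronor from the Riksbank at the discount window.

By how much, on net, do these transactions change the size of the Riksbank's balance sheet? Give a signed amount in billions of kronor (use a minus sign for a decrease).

+110 billion

Currency withdrawal 294 billion kronor: only the composition of liabilities changes → 0.
Currency deposit 32 billion kronor: only the composition of liabilities changes → 0.
OMO sale (to banks) 16 billion kronor: a Riksbank asset is shed → −16B.
Discount-window loan 126 billion kronor: a Riksbank asset is acquired → +126B.
Net: 0 + 0 − 16 + 126 = +110 billion.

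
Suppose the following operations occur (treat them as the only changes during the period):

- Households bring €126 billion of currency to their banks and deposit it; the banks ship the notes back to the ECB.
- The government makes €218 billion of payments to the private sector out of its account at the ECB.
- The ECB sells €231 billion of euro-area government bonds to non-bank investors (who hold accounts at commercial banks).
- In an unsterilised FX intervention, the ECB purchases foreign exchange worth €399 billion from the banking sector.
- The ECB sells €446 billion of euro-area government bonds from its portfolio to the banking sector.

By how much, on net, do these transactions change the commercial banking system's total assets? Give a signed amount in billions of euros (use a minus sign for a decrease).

Currency deposit €126 billion: bank balance sheets expand → +€126B.
Government spending €218 billion: bank balance sheets expand → +€218B.
Asset sale (to non-banks) €231 billion: bank balance sheets shrink → −€231B.
FX purchase €399 billion: just an asset swap on bank balance sheets → 0.
OMO sale (to banks) €446 billion: just an asset swap on bank balance sheets → 0.
Net: 126 + 218 − 231 + 0 + 0 = +€113 billion.

+€113 billion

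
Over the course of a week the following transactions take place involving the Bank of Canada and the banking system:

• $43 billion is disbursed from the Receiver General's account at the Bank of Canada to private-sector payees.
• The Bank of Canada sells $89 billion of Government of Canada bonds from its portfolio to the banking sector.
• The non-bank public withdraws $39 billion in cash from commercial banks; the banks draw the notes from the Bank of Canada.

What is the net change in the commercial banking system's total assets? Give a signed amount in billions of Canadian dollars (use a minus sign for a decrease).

Government spending $43 billion: bank balance sheets expand → +$43B.
OMO sale (to banks) $89 billion: just an asset swap on bank balance sheets → 0.
Currency withdrawal $39 billion: bank balance sheets shrink → −$39B.
Net: 43 + 0 − 39 = +$4 billion.

+$4 billion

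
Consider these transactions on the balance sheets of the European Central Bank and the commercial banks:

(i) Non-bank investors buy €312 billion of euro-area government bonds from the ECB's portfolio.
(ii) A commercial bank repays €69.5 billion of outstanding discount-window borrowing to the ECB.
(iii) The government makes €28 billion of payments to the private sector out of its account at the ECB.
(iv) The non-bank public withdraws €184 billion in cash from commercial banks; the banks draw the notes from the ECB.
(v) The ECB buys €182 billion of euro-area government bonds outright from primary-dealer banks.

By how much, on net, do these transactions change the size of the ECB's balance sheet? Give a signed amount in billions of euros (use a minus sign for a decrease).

ECB balance sheet:
  Assets:      Securities −€130B, Loans to banks −€69.5B
  Liabilities: Bank reserves −€355.5B, Currency in circulation +€184B, Government deposits −€28B
Commercial banking system:
  Assets:      Reserves at CB −€355.5B, Securities −€182B
  Liabilities: Checkable deposits −€468B, Borrowings from CB −€69.5B
Change in total ECB assets = -€199.5 billion.

-€199.5 billion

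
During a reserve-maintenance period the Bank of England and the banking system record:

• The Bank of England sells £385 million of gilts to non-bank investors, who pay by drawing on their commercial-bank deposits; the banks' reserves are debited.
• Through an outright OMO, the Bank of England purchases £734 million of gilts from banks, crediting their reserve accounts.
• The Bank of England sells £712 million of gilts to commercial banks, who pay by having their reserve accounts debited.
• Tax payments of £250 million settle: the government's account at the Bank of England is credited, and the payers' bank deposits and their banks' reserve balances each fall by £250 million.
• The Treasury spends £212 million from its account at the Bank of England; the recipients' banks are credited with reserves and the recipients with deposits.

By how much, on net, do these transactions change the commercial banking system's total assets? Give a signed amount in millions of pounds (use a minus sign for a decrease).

Asset sale (to non-banks) £385 million: bank balance sheets shrink → −£385M.
OMO purchase (from banks) £734 million: just an asset swap on bank balance sheets → 0.
OMO sale (to banks) £712 million: just an asset swap on bank balance sheets → 0.
Government account inflow £250 million: bank balance sheets shrink → −£250M.
Government spending £212 million: bank balance sheets expand → +£212M.
Net: −385 + 0 + 0 − 250 + 212 = -£423 million.

-£423 million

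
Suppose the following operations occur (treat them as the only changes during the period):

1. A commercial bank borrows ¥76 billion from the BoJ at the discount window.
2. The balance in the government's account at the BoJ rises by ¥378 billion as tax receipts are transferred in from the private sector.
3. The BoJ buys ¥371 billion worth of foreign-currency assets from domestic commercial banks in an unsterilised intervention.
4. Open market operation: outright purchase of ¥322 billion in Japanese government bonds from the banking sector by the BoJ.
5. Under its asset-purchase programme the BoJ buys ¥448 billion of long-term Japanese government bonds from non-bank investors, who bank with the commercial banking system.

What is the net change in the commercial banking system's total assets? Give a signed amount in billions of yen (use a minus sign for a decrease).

BoJ balance sheet:
  Assets:      Securities +¥770B, Loans to banks +¥76B, Foreign assets +¥371B
  Liabilities: Bank reserves +¥839B, Government deposits +¥378B
Commercial banking system:
  Assets:      Reserves at CB +¥839B, Securities −¥322B, Foreign assets −¥371B
  Liabilities: Checkable deposits +¥70B, Borrowings from CB +¥76B
Change in total bank assets = +¥146 billion.

+¥146 billion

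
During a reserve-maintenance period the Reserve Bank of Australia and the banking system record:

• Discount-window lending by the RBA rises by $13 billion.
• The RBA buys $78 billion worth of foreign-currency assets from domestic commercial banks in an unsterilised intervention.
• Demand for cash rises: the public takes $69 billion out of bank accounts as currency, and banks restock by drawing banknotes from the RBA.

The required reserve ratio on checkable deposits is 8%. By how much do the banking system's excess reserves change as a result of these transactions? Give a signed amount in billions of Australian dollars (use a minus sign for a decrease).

Discount-window loan $13 billion: reserves +$13B, deposits 0.
FX purchase $78 billion: reserves +$78B, deposits 0.
Currency withdrawal $69 billion: reserves −$69B, deposits −$69B.
Totals: Δreserves = +$22B, Δdeposits = −$69B.
Δrequired reserves = 8% × −$69B = −$5.52B.
Δexcess reserves = Δreserves − Δrequired = +$22B − (−$5.52B) = +$27.52 billion.

+$27.52 billion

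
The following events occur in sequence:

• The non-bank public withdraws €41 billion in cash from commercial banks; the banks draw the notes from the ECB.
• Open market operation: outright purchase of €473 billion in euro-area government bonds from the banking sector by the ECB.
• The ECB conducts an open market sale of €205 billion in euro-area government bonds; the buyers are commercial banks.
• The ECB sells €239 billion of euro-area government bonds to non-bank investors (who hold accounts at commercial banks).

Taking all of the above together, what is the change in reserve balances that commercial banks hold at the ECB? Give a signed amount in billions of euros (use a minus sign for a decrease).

Currency withdrawal €41 billion: banks swap reserves for currency → −€41B.
OMO purchase (from banks) €473 billion: the ECB pays by crediting reserve accounts → +€473B.
OMO sale (to banks) €205 billion: the buying banks pay out of their reserve balances → −€205B.
Asset sale (to non-banks) €239 billion: the non-bank buyers' banks settle from reserves → −€239B.
Net: −41 + 473 − 205 − 239 = -€12 billion.

-€12 billion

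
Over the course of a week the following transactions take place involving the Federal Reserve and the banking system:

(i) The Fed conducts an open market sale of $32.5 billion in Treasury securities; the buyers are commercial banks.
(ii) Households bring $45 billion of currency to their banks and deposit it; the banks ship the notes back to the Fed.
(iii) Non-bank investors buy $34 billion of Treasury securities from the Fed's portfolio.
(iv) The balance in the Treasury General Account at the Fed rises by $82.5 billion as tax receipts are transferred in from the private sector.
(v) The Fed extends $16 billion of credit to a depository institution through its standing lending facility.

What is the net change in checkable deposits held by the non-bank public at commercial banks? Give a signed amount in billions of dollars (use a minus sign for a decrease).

-$71.5 billion

OMO sale (to banks) $32.5 billion: the counterparty is a bank, so public deposits are unchanged → 0.
Currency deposit $45 billion: non-bank counterparties' bank balances rise → +$45B.
Asset sale (to non-banks) $34 billion: non-bank counterparties' bank balances fall → −$34B.
Government account inflow $82.5 billion: non-bank counterparties' bank balances fall → −$82.5B.
Discount-window loan $16 billion: the counterparty is a bank, so public deposits are unchanged → 0.
Net: 0 + 45 − 34 − 82.5 + 0 = -$71.5 billion.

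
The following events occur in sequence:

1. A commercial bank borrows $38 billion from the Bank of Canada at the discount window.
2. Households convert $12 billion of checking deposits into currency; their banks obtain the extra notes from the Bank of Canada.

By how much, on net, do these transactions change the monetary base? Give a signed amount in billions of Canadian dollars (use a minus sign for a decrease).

Bank of Canada balance sheet:
  Assets:      Loans to banks +$38B
  Liabilities: Bank reserves +$26B, Currency in circulation +$12B
Commercial banking system:
  Assets:      Reserves at CB +$26B
  Liabilities: Checkable deposits −$12B, Borrowings from CB +$38B
Monetary base = currency + reserves: +$12B + (+$26B) = +$38 billion.

+$38 billion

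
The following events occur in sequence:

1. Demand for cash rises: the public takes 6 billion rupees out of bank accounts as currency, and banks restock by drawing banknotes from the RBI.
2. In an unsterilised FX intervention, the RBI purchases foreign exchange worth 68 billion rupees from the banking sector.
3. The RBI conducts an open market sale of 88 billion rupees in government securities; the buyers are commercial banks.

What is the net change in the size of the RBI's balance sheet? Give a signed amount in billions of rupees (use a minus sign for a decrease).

RBI balance sheet:
  Assets:      Securities −88B, Foreign assets +68B
  Liabilities: Bank reserves −26B, Currency in circulation +6B
Change in total RBI assets = -20 billion.

-20 billion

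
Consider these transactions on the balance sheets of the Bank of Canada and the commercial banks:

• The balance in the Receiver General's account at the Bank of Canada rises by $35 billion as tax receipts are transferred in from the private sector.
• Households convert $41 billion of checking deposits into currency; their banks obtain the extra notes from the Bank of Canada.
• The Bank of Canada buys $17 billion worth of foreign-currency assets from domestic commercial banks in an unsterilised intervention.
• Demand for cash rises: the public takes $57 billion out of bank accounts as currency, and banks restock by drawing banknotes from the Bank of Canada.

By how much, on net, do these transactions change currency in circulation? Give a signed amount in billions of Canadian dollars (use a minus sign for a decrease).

Government account inflow $35 billion: no currency enters or leaves circulation → 0.
Currency withdrawal $41 billion: notes leave the central bank → +$41B.
FX purchase $17 billion: no currency enters or leaves circulation → 0.
Currency withdrawal $57 billion: notes leave the central bank → +$57B.
Net: 0 + 41 + 0 + 57 = +$98 billion.

+$98 billion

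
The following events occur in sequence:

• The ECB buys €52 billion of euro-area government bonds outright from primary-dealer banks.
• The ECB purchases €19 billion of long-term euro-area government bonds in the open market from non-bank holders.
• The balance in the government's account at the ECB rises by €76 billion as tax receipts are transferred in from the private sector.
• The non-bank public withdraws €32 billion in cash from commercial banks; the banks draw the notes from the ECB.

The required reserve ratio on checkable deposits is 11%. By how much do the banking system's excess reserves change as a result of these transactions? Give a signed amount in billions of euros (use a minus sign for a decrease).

OMO purchase (from banks) €52 billion: reserves +€52B, deposits 0.
Asset purchase (from non-banks) €19 billion: reserves +€19B, deposits +€19B.
Government account inflow €76 billion: reserves −€76B, deposits −€76B.
Currency withdrawal €32 billion: reserves −€32B, deposits −€32B.
Totals: Δreserves = −€37B, Δdeposits = −€89B.
Δrequired reserves = 11% × −€89B = −€9.79B.
Δexcess reserves = Δreserves − Δrequired = −€37B − (−€9.79B) = -€27.21 billion.

-€27.21 billion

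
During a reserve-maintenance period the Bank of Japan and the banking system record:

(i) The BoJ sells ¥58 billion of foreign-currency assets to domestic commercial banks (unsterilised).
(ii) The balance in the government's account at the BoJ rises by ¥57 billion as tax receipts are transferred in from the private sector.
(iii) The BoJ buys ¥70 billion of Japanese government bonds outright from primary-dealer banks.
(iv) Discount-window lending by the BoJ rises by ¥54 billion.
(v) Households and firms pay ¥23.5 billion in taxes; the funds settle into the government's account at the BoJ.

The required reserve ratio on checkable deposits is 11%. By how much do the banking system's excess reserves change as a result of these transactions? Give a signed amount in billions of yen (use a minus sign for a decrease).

-¥5.645 billion

FX sale ¥58 billion: reserves −¥58B, deposits 0.
Government account inflow ¥57 billion: reserves −¥57B, deposits −¥57B.
OMO purchase (from banks) ¥70 billion: reserves +¥70B, deposits 0.
Discount-window loan ¥54 billion: reserves +¥54B, deposits 0.
Government account inflow ¥23.5 billion: reserves −¥23.5B, deposits −¥23.5B.
Totals: Δreserves = −¥14.5B, Δdeposits = −¥80.5B.
Δrequired reserves = 11% × −¥80.5B = −¥8.855B.
Δexcess reserves = Δreserves − Δrequired = −¥14.5B − (−¥8.855B) = -¥5.645 billion.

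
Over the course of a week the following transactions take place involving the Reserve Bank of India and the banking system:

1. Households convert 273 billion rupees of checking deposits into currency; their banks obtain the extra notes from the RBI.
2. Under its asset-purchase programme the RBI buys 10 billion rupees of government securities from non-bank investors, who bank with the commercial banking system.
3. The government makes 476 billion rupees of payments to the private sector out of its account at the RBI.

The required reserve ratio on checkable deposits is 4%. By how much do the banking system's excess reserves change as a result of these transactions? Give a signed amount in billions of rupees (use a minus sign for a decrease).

+204.48 billion

Currency withdrawal 273 billion rupees: reserves −273B, deposits −273B.
Asset purchase (from non-banks) 10 billion rupees: reserves +10B, deposits +10B.
Government spending 476 billion rupees: reserves +476B, deposits +476B.
Totals: Δreserves = +213B, Δdeposits = +213B.
Δrequired reserves = 4% × +213B = +8.52B.
Δexcess reserves = Δreserves − Δrequired = +213B − (+8.52B) = +204.48 billion.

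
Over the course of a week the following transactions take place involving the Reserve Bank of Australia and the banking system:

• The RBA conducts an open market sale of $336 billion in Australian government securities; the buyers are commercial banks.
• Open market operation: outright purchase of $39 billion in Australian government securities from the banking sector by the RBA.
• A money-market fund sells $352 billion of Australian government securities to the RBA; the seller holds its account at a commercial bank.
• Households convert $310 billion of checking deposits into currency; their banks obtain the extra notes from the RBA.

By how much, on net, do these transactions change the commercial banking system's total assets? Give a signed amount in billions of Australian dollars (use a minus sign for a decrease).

OMO sale (to banks) $336 billion: just an asset swap on bank balance sheets → 0.
OMO purchase (from banks) $39 billion: just an asset swap on bank balance sheets → 0.
Asset purchase (from non-banks) $352 billion: bank balance sheets expand → +$352B.
Currency withdrawal $310 billion: bank balance sheets shrink → −$310B.
Net: 0 + 0 + 352 − 310 = +$42 billion.

+$42 billion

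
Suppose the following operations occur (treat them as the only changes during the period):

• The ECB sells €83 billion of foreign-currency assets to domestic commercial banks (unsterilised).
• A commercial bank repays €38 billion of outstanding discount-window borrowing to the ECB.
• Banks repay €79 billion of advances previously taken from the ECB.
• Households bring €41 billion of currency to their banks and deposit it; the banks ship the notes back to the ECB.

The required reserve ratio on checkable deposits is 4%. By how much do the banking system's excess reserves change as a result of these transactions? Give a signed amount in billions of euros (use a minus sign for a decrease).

FX sale €83 billion: reserves −€83B, deposits 0.
Discount-window repayment €38 billion: reserves −€38B, deposits 0.
Discount-window repayment €79 billion: reserves −€79B, deposits 0.
Currency deposit €41 billion: reserves +€41B, deposits +€41B.
Totals: Δreserves = −€159B, Δdeposits = +€41B.
Δrequired reserves = 4% × +€41B = +€1.64B.
Δexcess reserves = Δreserves − Δrequired = −€159B − (+€1.64B) = -€160.64 billion.

-€160.64 billion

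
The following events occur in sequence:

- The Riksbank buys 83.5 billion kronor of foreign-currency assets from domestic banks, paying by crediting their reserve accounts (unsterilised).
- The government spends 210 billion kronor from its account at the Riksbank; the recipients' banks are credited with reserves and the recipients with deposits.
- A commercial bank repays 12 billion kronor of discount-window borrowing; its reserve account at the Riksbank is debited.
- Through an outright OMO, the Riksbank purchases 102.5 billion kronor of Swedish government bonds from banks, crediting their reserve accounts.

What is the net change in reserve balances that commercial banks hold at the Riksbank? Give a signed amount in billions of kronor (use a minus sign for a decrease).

+384 billion

FX purchase 83.5 billion kronor: the Riksbank pays by crediting reserve accounts → +83.5B.
Government spending 210 billion kronor: government payments flow into bank reserve accounts → +210B.
Discount-window repayment 12 billion kronor: repayment is debited from reserves → −12B.
OMO purchase (from banks) 102.5 billion kronor: the Riksbank pays by crediting reserve accounts → +102.5B.
Net: 83.5 + 210 − 12 + 102.5 = +384 billion.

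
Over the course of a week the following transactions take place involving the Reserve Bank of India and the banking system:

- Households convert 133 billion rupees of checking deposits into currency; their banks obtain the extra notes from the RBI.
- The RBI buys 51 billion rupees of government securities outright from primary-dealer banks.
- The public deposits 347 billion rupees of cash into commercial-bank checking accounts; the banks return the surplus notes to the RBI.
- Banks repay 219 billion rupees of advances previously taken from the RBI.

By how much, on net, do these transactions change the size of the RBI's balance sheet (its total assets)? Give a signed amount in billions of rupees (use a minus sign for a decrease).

-168 billion

Currency withdrawal 133 billion rupees: only the composition of liabilities changes → 0.
OMO purchase (from banks) 51 billion rupees: an RBI asset is acquired → +51B.
Currency deposit 347 billion rupees: only the composition of liabilities changes → 0.
Discount-window repayment 219 billion rupees: an RBI asset is shed → −219B.
Net: 0 + 51 + 0 − 219 = -168 billion.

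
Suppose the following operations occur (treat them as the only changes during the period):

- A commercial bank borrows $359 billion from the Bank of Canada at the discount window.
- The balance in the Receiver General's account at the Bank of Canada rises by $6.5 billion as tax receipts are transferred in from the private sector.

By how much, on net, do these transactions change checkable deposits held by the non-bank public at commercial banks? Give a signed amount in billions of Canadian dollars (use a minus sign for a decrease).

Bank of Canada balance sheet:
  Assets:      Loans to banks +$359B
  Liabilities: Bank reserves +$352.5B, Government deposits +$6.5B
Commercial banking system:
  Assets:      Reserves at CB +$352.5B
  Liabilities: Checkable deposits −$6.5B, Borrowings from CB +$359B
So the change in checkable deposits held by the non-bank public at commercial banks is -$6.5 billion.

-$6.5 billion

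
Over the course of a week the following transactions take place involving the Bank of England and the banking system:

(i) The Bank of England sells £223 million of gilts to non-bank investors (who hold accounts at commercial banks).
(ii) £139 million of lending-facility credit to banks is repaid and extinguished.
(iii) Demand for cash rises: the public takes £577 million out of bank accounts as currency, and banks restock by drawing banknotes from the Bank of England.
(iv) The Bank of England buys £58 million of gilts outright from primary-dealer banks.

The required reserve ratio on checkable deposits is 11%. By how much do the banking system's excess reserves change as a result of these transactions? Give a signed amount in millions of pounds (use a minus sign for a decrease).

-£793 million

Asset sale (to non-banks) £223 million: reserves −£223M, deposits −£223M.
Discount-window repayment £139 million: reserves −£139M, deposits 0.
Currency withdrawal £577 million: reserves −£577M, deposits −£577M.
OMO purchase (from banks) £58 million: reserves +£58M, deposits 0.
Totals: Δreserves = −£881M, Δdeposits = −£800M.
Δrequired reserves = 11% × −£800M = −£88M.
Δexcess reserves = Δreserves − Δrequired = −£881M − (−£88M) = -£793 million.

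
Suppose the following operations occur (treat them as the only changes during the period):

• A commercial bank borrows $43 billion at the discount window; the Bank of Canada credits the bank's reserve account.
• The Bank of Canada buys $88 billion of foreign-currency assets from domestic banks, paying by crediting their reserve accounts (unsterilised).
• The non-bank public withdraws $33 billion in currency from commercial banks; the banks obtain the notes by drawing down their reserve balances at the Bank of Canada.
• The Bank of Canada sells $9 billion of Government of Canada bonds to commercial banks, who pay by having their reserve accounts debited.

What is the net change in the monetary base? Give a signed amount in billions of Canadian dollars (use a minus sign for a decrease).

Discount-window loan $43 billion: Bank of Canada balance sheet expands → +$43B.
FX purchase $88 billion: Bank of Canada balance sheet expands → +$88B.
Currency withdrawal $33 billion: just a shift between currency and reserves — both are base money → 0.
OMO sale (to banks) $9 billion: Bank of Canada balance sheet contracts → −$9B.
Net: 43 + 88 + 0 − 9 = +$122 billion.

+$122 billion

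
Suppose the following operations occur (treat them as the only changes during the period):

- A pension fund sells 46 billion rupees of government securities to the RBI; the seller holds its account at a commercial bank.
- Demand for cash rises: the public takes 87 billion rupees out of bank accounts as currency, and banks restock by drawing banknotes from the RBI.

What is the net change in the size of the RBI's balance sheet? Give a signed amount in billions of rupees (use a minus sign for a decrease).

+46 billion

RBI balance sheet:
  Assets:      Securities +46B
  Liabilities: Bank reserves −41B, Currency in circulation +87B
Change in total RBI assets = +46 billion.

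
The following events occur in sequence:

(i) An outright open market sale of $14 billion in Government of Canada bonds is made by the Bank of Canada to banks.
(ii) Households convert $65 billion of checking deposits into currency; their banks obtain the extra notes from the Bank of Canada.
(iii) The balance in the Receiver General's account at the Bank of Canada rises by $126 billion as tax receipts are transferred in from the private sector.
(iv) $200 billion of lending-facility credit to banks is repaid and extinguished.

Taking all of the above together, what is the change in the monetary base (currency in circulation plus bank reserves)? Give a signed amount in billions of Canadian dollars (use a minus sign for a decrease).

-$340 billion

Bank of Canada balance sheet:
  Assets:      Securities −$14B, Loans to banks −$200B
  Liabilities: Bank reserves −$405B, Currency in circulation +$65B, Government deposits +$126B
Commercial banking system:
  Assets:      Reserves at CB −$405B, Securities +$14B
  Liabilities: Checkable deposits −$191B, Borrowings from CB −$200B
Monetary base = currency + reserves: +$65B + (−$405B) = -$340 billion.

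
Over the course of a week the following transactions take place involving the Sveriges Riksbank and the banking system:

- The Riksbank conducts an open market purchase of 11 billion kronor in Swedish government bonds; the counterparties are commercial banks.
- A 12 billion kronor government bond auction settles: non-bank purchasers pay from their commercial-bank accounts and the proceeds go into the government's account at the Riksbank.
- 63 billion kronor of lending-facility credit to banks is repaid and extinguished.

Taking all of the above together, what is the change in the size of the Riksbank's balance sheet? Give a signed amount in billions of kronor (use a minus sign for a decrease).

-52 billion

Riksbank balance sheet:
  Assets:      Securities +11B, Loans to banks −63B
  Liabilities: Bank reserves −64B, Government deposits +12B
Commercial banking system:
  Assets:      Reserves at CB −64B, Securities −11B
  Liabilities: Checkable deposits −12B, Borrowings from CB −63B
Change in total Riksbank assets = -52 billion.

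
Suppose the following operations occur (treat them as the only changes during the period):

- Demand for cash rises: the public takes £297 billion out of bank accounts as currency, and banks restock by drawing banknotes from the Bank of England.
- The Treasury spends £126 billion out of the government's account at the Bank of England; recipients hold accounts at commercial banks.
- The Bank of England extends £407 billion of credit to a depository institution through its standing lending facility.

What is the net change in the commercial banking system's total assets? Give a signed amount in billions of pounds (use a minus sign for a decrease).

+£236 billion

Bank of England balance sheet:
  Assets:      Loans to banks +£407B
  Liabilities: Bank reserves +£236B, Currency in circulation +£297B, Government deposits −£126B
Commercial banking system:
  Assets:      Reserves at CB +£236B
  Liabilities: Checkable deposits −£171B, Borrowings from CB +£407B
Change in total bank assets = +£236 billion.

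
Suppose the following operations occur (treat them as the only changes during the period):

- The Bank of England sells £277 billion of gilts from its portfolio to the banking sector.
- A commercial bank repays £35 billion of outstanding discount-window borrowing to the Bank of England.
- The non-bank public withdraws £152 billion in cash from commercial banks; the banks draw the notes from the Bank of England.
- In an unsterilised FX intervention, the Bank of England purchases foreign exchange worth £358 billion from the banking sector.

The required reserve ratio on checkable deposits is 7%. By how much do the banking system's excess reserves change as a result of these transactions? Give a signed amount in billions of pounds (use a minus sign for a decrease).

-£95.36 billion

OMO sale (to banks) £277 billion: reserves −£277B, deposits 0.
Discount-window repayment £35 billion: reserves −£35B, deposits 0.
Currency withdrawal £152 billion: reserves −£152B, deposits −£152B.
FX purchase £358 billion: reserves +£358B, deposits 0.
Totals: Δreserves = −£106B, Δdeposits = −£152B.
Δrequired reserves = 7% × −£152B = −£10.64B.
Δexcess reserves = Δreserves − Δrequired = −£106B − (−£10.64B) = -£95.36 billion.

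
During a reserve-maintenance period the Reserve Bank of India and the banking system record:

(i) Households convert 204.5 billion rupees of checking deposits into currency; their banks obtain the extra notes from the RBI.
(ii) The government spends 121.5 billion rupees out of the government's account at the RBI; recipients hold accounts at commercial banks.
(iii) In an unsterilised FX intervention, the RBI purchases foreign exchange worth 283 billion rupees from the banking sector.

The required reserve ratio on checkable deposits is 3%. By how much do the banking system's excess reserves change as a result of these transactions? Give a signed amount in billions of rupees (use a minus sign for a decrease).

Currency withdrawal 204.5 billion rupees: reserves −204.5B, deposits −204.5B.
Government spending 121.5 billion rupees: reserves +121.5B, deposits +121.5B.
FX purchase 283 billion rupees: reserves +283B, deposits 0.
Totals: Δreserves = +200B, Δdeposits = −83B.
Δrequired reserves = 3% × −83B = −2.49B.
Δexcess reserves = Δreserves − Δrequired = +200B − (−2.49B) = +202.49 billion.

+202.49 billion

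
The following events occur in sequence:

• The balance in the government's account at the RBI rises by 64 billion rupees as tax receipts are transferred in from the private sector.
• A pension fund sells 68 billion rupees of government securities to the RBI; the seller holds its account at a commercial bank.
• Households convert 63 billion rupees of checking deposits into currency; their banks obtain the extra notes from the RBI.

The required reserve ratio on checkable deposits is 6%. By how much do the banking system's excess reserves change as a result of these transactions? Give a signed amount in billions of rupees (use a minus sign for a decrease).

-55.46 billion

Government account inflow 64 billion rupees: reserves −64B, deposits −64B.
Asset purchase (from non-banks) 68 billion rupees: reserves +68B, deposits +68B.
Currency withdrawal 63 billion rupees: reserves −63B, deposits −63B.
Totals: Δreserves = −59B, Δdeposits = −59B.
Δrequired reserves = 6% × −59B = −3.54B.
Δexcess reserves = Δreserves − Δrequired = −59B − (−3.54B) = -55.46 billion.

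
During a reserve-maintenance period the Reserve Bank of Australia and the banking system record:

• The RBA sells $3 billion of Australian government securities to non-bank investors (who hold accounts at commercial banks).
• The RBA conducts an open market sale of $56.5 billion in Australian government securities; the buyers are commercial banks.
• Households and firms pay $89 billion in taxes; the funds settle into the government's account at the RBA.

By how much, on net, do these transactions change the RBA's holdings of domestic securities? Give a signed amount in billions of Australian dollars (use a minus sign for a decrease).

RBA balance sheet:
  Assets:      Securities −$59.5B
  Liabilities: Bank reserves −$148.5B, Government deposits +$89B
Commercial banking system:
  Assets:      Reserves at CB −$148.5B, Securities +$56.5B
  Liabilities: Checkable deposits −$92B
So the change in the RBA's holdings of domestic securities is -$59.5 billion.

-$59.5 billion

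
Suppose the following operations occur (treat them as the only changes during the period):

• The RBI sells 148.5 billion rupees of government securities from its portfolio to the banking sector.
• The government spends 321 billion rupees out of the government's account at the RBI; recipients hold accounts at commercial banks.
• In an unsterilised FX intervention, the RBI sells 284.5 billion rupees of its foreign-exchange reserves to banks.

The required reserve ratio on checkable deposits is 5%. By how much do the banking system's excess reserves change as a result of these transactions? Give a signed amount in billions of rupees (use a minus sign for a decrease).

-128.05 billion

OMO sale (to banks) 148.5 billion rupees: reserves −148.5B, deposits 0.
Government spending 321 billion rupees: reserves +321B, deposits +321B.
FX sale 284.5 billion rupees: reserves −284.5B, deposits 0.
Totals: Δreserves = −112B, Δdeposits = +321B.
Δrequired reserves = 5% × +321B = +16.05B.
Δexcess reserves = Δreserves − Δrequired = −112B − (+16.05B) = -128.05 billion.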